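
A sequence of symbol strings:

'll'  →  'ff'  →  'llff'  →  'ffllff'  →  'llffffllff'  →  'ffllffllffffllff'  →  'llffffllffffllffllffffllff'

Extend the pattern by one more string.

ffllffllffffllffllffffllffffllffllffffllff

Each term (from the third on) is the two preceding terms concatenated in order: term 3 = ll·ff = llff.
Continuing: ffllffllffffllff · llffffllffffllffllffffllff gives term 8.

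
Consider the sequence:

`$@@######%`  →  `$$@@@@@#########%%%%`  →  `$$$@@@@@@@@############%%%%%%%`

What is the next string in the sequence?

$$$$@@@@@@@@@@@###############%%%%%%%%%%

Term n consists of n $'s, followed by 3n-1 @'s, followed by 3n+3 #'s, followed by 3n-2 %'s (n = 1, 2, …).
At n = 4 the blocks have lengths 4, 11, 15, 10.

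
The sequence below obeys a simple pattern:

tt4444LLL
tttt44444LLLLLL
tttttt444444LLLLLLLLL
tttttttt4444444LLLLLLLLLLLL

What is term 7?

Term n consists of 2n t's, followed by n+3 4's, followed by 3n L's (n = 1, 2, …).
At n = 7 the blocks have lengths 14, 10, 21.

tttttttttttttt4444444444LLLLLLLLLLLLLLLLLLLLL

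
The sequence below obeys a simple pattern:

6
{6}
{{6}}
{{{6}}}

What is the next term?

Each term wraps the previous one in { on the left and } on the right.
Applying this once more to {{{6}}}:

{{{{6}}}}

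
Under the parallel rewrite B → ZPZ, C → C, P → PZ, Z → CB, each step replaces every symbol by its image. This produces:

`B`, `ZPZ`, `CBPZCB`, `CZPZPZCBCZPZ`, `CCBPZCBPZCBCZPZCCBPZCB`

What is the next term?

φ(CCBPZCBPZCBCZPZCCBPZCB) expands symbol-by-symbol to C C ZPZ PZ CB C ZPZ PZ CB C ZPZ C CB PZ CB C C ZPZ PZ CB C ZPZ; joining the 22 pieces gives the next term.

CCZPZPZCBCZPZPZCBCZPZCCBPZCBCCZPZPZCBCZPZ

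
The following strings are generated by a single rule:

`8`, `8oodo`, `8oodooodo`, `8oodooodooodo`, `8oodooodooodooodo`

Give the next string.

8oodooodooodooodooodo

Each term is the previous one with oodo appended.
So the next term is 8oodooodooodooodo·oodo.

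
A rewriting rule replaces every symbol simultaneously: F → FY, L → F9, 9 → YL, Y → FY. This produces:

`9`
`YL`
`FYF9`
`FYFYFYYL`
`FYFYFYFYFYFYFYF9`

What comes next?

Rewriting the 16 symbols of FYFYFYFYFYFYFYF9 one by one yields FY FY FY FY FY FY FY FY FY FY FY FY FY FY FY YL; concatenated:

FYFYFYFYFYFYFYFYFYFYFYFYFYFYFYYL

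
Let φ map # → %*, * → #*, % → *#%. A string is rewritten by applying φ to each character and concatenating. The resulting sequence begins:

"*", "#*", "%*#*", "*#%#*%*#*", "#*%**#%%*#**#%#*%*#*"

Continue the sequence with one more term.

Rewriting the 20 symbols of #*%**#%%*#**#%#*%*#* one by one yields %* #* *#% #* #* %* *#% *#% #* %* #* #* %* *#% %* #* *#% #* %* #*; concatenated:

%*#**#%#*#*%**#%*#%#*%*#*#*%**#%%*#**#%#*%*#*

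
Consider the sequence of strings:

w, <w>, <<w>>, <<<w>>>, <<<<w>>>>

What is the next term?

<<<<<w>>>>>

Each term wraps the previous one in < on the left and > on the right.
One more step from <<<<w>>>> gives the answer.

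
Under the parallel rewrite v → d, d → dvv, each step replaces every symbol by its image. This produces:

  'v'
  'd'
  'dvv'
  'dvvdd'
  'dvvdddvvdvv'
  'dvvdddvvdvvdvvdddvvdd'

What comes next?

φ(dvvdddvvdvvdvvdddvvdd) expands symbol-by-symbol to dvv d d dvv dvv dvv d d dvv d d dvv d d dvv dvv dvv d d dvv dvv; joining the 21 pieces gives the next term.

dvvdddvvdvvdvvdddvvdddvvdddvvdvvdvvdddvvdvv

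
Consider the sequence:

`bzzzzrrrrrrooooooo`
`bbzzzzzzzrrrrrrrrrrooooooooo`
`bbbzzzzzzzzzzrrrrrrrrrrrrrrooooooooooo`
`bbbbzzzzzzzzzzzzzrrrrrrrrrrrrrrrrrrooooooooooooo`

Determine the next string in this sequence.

Each string has the form b^{n-1} z^{3n-2} r^{4n-2} o^{2n+3}, where the shown terms are n = 2, 3, 4, 5.
At n = 6 the blocks have lengths 5, 16, 22, 15.

bbbbbzzzzzzzzzzzzzzzzrrrrrrrrrrrrrrrrrrrrrrooooooooooooooo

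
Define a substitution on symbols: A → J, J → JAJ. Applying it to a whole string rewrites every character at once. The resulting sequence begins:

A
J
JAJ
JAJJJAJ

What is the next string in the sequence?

JAJJJAJJAJJAJJJAJ

Expanding JAJJJAJ: J→JAJ, A→J, J→JAJ, J→JAJ, J→JAJ, A→J, J→JAJ. Concatenated: JAJ J JAJ JAJ JAJ J JAJ.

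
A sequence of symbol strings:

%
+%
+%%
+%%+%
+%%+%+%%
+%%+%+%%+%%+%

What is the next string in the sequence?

+%%+%+%%+%%+%+%%+%+%%

Each term (from the third on) is the previous term followed by the one before it: term 3 = +%·% = +%%.
Continuing: +%%+%+%%+%%+% · +%%+%+%% gives term 7.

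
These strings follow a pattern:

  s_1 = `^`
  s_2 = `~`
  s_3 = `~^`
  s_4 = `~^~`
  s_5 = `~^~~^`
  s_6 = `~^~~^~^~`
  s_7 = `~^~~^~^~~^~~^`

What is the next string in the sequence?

This is a Fibonacci-style word recurrence s(k) = s(k−1)·s(k−2): e.g. ~·^ = ~^.
Continuing: ~^~~^~^~~^~~^ · ~^~~^~^~ gives term 8.

~^~~^~^~~^~~^~^~~^~^~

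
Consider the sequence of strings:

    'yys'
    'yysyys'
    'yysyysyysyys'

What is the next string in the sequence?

Each string is two copies of the previous one concatenated.
So the next term is two copies of yysyysyysyys.

yysyysyysyysyysyysyysyys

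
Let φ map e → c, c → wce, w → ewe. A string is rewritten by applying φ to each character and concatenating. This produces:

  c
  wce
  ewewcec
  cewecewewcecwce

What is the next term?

wcecewecwcecewecewewcecwceewewcec

Applying the rule to each of the 15 symbols of cewecewewcecwce gives the pieces wce c ewe c wce c ewe c ewe wce c wce ewe wce c, which concatenate to the answer.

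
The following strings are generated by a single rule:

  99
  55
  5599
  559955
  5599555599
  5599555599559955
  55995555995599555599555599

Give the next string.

This is a Fibonacci-style word recurrence s(k) = s(k−1)·s(k−2): e.g. 55·99 = 5599.
The next term joins 55995555995599555599555599 and 5599555599559955.

559955559955995555995555995599555599559955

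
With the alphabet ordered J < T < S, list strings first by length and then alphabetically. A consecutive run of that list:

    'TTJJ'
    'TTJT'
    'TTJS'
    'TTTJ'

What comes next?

The successor of TTTJ increments the rightmost position that isn't already S and resets every position after it to J.

TTTT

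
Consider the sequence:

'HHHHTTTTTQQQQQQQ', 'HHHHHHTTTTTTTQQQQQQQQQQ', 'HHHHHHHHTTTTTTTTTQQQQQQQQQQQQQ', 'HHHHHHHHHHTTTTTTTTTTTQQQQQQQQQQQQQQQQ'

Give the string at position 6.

HHHHHHHHHHHHHHTTTTTTTTTTTTTTTQQQQQQQQQQQQQQQQQQQQQQ

The n-th term is 2n H's then 2n+1 T's then 3n+1 Q's, where the shown terms are n = 2, 3, 4, 5.
At n = 7 the blocks have lengths 14, 15, 22.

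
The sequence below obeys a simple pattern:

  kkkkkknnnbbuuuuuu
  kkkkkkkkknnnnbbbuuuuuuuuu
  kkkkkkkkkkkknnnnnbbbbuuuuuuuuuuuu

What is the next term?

Reading off run lengths: k runs 6, 9, 12; n runs 3, 4, 5; b runs 2, 3, 4; u runs 6, 9, 12 — each is linear in n, where the shown terms are n = 2, 3, 4.
Setting n = 5 gives 15, 6, 5, 15 characters in each block.

kkkkkkkkkkkkkkknnnnnnbbbbbuuuuuuuuuuuuuuu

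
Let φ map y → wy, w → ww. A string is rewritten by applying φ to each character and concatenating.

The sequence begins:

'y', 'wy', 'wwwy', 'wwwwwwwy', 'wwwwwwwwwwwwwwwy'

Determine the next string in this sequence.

Applying the rule to each of the 16 symbols of wwwwwwwwwwwwwwwy gives the pieces ww ww ww ww ww ww ww ww ww ww ww ww ww ww ww wy, which concatenate to the answer.

wwwwwwwwwwwwwwwwwwwwwwwwwwwwwwwy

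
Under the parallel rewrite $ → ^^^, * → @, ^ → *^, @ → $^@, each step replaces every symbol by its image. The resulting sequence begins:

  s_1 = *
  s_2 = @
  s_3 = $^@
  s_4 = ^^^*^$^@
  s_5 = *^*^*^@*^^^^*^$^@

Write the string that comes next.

@*^@*^@*^$^@@*^*^*^*^@*^^^^*^$^@

φ(*^*^*^@*^^^^*^$^@) expands symbol-by-symbol to @ *^ @ *^ @ *^ $^@ @ *^ *^ *^ *^ @ *^ ^^^ *^ $^@; joining the 17 pieces gives the next term.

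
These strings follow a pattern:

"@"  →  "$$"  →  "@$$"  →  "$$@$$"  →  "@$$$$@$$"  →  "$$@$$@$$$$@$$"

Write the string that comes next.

@$$$$@$$$$@$$@$$$$@$$

Each term (from the third on) is the two preceding terms concatenated in order: term 3 = @·$$ = @$$.
So term 7 is @$$$$@$$·$$@$$@$$$$@$$.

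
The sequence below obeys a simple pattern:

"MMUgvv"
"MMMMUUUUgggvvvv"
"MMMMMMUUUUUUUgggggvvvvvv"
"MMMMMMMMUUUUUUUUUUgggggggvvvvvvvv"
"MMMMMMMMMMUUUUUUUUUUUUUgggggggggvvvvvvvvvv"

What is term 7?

Each string has the form M^{2n} U^{3n-2} g^{2n-1} v^{2n} (n = 1, 2, …).
At n = 7 the blocks have lengths 14, 19, 13, 14.

MMMMMMMMMMMMMMUUUUUUUUUUUUUUUUUUUgggggggggggggvvvvvvvvvvvvvv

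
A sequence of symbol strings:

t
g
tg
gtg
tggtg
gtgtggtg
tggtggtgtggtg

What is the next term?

Each term (from the third on) is the two preceding terms concatenated in order: term 3 = t·g = tg.
Continuing: gtgtggtg · tggtggtgtggtg gives term 8.

gtgtggtgtggtggtgtggtg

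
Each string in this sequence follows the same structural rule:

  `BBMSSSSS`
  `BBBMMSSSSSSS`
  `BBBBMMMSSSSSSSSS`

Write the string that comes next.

Each string has the form B^{n} M^{n-1} S^{2n+1}, where the shown terms are n = 2, 3, 4.
At n = 5 the blocks have lengths 5, 4, 11.

BBBBBMMMMSSSSSSSSSSS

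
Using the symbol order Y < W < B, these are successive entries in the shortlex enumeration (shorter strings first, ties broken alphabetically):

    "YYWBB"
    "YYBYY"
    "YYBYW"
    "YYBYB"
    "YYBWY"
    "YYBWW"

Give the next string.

The successor of YYBWW increments the rightmost position that isn't already B and resets every position after it to Y.

YYBWB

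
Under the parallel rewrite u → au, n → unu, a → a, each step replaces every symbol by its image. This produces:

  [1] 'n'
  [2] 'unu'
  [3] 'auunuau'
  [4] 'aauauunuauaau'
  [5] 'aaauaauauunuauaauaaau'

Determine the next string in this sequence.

aaaauaaauaauauunuauaauaaauaaaau

Applying the rule to each of the 21 symbols of aaauaauauunuauaauaaau gives the pieces a a a au a a au a au au unu au a au a a au a a a au, which concatenate to the answer.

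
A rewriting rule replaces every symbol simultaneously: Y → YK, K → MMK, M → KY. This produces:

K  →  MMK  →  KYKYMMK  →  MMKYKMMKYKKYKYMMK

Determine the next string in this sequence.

KYKYMMKYKMMKKYKYMMKYKMMKMMKYKMMKYKKYKYMMK

Replace each of the 17 characters of MMKYKMMKYKKYKYMMK in place — KY KY MMK YK MMK KY KY MMK YK MMK MMK YK MMK YK KY KY MMK — and concatenate.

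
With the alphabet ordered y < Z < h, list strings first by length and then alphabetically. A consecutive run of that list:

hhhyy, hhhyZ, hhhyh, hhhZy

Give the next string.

hhhZZ

Find the rightmost character of hhhZy below h, bump it to the next letter, and reset everything to its right to y.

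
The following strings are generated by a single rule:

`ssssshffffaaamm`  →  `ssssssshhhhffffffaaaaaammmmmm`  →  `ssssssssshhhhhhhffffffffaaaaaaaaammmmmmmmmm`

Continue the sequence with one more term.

Reading off run lengths: s runs 5, 7, 9; h runs 1, 4, 7; f runs 4, 6, 8; a runs 3, 6, 9; m runs 2, 6, 10 — each is linear in n (n = 1, 2, …).
Setting n = 4 gives 11, 10, 10, 12, 14 characters in each block.

ssssssssssshhhhhhhhhhffffffffffaaaaaaaaaaaammmmmmmmmmmmmm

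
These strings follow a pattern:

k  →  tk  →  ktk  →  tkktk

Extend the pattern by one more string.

Each term (from the third on) is the two preceding terms concatenated in order: term 3 = k·tk = ktk.
So term 5 is ktk·tkktk.

ktktkktk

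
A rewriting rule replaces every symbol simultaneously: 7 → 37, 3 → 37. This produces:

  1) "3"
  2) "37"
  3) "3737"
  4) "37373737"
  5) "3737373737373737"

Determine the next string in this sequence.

37373737373737373737373737373737

Applying the rule to each of the 16 symbols of 3737373737373737 gives the pieces 37 37 37 37 37 37 37 37 37 37 37 37 37 37 37 37, which concatenate to the answer.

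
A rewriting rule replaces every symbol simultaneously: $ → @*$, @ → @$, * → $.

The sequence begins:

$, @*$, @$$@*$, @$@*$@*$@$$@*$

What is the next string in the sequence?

Rewriting the 14 symbols of @$@*$@*$@$$@*$ one by one yields @$ @*$ @$ $ @*$ @$ $ @*$ @$ @*$ @*$ @$ $ @*$; concatenated:

@$@*$@$$@*$@$$@*$@$@*$@*$@$$@*$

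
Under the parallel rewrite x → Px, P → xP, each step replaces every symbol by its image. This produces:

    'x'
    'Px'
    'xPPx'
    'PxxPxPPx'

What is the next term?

xPPxPxxPPxxPxPPx

Apply φ to PxxPxPPx symbol by symbol: P→xP, x→Px, x→Px, P→xP, x→Px, P→xP, P→xP, x→Px; joined: xP Px Px xP Px xP xP Px.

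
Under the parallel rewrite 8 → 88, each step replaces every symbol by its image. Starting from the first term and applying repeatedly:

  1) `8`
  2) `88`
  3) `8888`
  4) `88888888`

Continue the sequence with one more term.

Rewriting each symbol of 88888888: 8→88, 8→88, 8→88, 8→88, 8→88, 8→88, 8→88, 8→88, which concatenates to 88 88 88 88 88 88 88 88.

8888888888888888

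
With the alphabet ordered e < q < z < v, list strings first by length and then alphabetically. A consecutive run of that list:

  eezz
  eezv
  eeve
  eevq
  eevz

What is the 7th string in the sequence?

Advancing 2 positions from eevz through eevz → eevv reaches term 7.

eqee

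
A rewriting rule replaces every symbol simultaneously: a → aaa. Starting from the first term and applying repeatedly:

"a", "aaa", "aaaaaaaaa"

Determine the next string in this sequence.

aaaaaaaaaaaaaaaaaaaaaaaaaaa

Apply φ to aaaaaaaaa symbol by symbol: a→aaa, a→aaa, a→aaa, a→aaa, a→aaa, a→aaa, a→aaa, a→aaa, a→aaa; joined: aaa aaa aaa aaa aaa aaa aaa aaa aaa.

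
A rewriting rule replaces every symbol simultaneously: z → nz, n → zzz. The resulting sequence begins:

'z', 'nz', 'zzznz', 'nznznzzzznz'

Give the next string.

Expanding nznznzzzznz: n→zzz, z→nz, n→zzz, z→nz, n→zzz, z→nz, z→nz, z→nz, z→nz, n→zzz, z→nz. Concatenated: zzz nz zzz nz zzz nz nz nz nz zzz nz.

zzznzzzznzzzznznznznzzzznz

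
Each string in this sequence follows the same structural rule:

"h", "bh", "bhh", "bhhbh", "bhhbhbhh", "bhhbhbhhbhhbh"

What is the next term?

From term 3 onward, concatenate the last term with the second-to-last: bh·h = bhh, bhh·bh = bhhbh, …
The next term joins bhhbhbhhbhhbh and bhhbhbhh.

bhhbhbhhbhhbhbhhbhbhh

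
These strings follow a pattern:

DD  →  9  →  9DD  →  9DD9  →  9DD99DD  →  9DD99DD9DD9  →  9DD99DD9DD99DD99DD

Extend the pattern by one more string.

9DD99DD9DD99DD99DD9DD99DD9DD9

Each term (from the third on) is the previous term followed by the one before it: term 3 = 9·DD = 9DD.
So term 8 is 9DD99DD9DD99DD99DD·9DD99DD9DD9.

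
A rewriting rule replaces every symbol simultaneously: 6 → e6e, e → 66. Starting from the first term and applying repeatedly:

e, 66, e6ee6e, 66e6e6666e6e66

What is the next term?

e6ee6e66e6e66e6ee6ee6ee6e66e6e66e6ee6e

Replace each of the 14 characters of 66e6e6666e6e66 in place — e6e e6e 66 e6e 66 e6e e6e e6e e6e 66 e6e 66 e6e e6e — and concatenate.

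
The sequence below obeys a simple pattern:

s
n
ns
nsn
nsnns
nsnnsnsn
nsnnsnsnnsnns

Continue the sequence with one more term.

nsnnsnsnnsnnsnsnnsnsn

This is a Fibonacci-style word recurrence s(k) = s(k−1)·s(k−2): e.g. n·s = ns.
Continuing: nsnnsnsnnsnns · nsnnsnsn gives term 8.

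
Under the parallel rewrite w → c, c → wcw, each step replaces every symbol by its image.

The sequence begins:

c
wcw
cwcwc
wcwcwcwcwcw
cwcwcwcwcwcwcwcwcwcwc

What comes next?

Applying the rule to each of the 21 symbols of cwcwcwcwcwcwcwcwcwcwc gives the pieces wcw c wcw c wcw c wcw c wcw c wcw c wcw c wcw c wcw c wcw c wcw, which concatenate to the answer.

wcwcwcwcwcwcwcwcwcwcwcwcwcwcwcwcwcwcwcwcwcw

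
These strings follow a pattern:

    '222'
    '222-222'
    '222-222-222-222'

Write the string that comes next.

222-222-222-222-222-222-222-222

Every step duplicates the string with '-' between the halves.
So the next term is two copies of 222-222-222-222 with '-' between the halves.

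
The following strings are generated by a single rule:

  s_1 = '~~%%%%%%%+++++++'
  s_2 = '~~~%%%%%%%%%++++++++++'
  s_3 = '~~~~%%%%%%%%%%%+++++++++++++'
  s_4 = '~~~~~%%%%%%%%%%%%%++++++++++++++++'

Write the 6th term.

~~~~~~~%%%%%%%%%%%%%%%%%++++++++++++++++++++++

Reading off run lengths: ~ runs 2, 3, 4, 5; % runs 7, 9, 11, 13; + runs 7, 10, 13, 16 — each is linear in n, where the shown terms are n = 3, 4, 5, 6.
Setting n = 8 gives 7, 17, 22 characters in each block.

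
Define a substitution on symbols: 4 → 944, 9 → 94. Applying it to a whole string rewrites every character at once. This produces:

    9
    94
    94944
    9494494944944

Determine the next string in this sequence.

Rewriting the 13 symbols of 9494494944944 one by one yields 94 944 94 944 944 94 944 94 944 944 94 944 944; concatenated:

9494494944944949449494494494944944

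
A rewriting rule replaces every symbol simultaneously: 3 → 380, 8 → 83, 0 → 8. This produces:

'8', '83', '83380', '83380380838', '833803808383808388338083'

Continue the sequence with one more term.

φ(833803808383808388338083) expands symbol-by-symbol to 83 380 380 83 8 380 83 8 83 380 83 380 83 8 83 380 83 83 380 380 83 8 83 380; joining the 24 pieces gives the next term.

83380380838380838833808338083883380838338038083883380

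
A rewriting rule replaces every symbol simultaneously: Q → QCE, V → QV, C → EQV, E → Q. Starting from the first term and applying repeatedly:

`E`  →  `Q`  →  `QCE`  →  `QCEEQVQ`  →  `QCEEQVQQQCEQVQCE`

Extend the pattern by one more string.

Applying the rule to each of the 16 symbols of QCEEQVQQQCEQVQCE gives the pieces QCE EQV Q Q QCE QV QCE QCE QCE EQV Q QCE QV QCE EQV Q, which concatenate to the answer.

QCEEQVQQQCEQVQCEQCEQCEEQVQQCEQVQCEEQVQ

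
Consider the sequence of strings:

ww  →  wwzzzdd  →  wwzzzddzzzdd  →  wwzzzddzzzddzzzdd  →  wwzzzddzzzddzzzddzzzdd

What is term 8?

Every step adds zzzdd to the end: s(k+1) = s(k)·zzzdd.
From wwzzzddzzzddzzzddzzzdd, 3 further steps: wwzzzddzzzddzzzddzzzdd → wwzzzddzzzddzzzddzzzddzzzdd → wwzzzddzzzddzzzddzzzddzzzddzzzdd → (answer).

wwzzzddzzzddzzzddzzzddzzzddzzzddzzzdd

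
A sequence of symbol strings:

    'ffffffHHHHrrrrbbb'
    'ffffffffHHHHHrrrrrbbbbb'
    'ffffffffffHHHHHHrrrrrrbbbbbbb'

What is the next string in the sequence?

Term n consists of 2n+2 f's, followed by n+2 H's, followed by n+2 r's, followed by 2n-1 b's, where the shown terms are n = 2, 3, 4.
For the next term, n = 5, so the run lengths are 12, 7, 7, 9.

ffffffffffffHHHHHHHrrrrrrrbbbbbbbbb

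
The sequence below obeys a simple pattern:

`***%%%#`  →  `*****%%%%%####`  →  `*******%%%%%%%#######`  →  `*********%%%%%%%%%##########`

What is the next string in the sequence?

***********%%%%%%%%%%%#############

Reading off run lengths: * runs 3, 5, 7, 9; % runs 3, 5, 7, 9; # runs 1, 4, 7, 10 — each is linear in n (n = 1, 2, …).
Setting n = 5 gives 11, 11, 13 characters in each block.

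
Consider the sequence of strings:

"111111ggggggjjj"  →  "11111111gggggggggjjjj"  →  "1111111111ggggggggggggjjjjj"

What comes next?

Reading off run lengths: 1 runs 6, 8, 10; g runs 6, 9, 12; j runs 3, 4, 5 — each is linear in n, where the shown terms are n = 2, 3, 4.
For the next term, n = 5, so the run lengths are 12, 15, 6.

111111111111gggggggggggggggjjjjjj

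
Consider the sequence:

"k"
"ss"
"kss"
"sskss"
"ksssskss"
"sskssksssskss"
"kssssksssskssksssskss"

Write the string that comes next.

ssksskssssksskssssksssskssksssskss

From term 3 onward, concatenate the second-to-last term with the last: k·ss = kss, ss·kss = sskss, …
Continuing: sskssksssskss · kssssksssskssksssskss gives term 8.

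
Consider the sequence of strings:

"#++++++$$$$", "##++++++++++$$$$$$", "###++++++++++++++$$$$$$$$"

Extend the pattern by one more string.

Term n consists of n #'s, followed by 4n+2 +'s, followed by 2n+2 $'s (n = 1, 2, …).
Setting n = 4 gives 4, 18, 10 characters in each block.

####++++++++++++++++++$$$$$$$$$$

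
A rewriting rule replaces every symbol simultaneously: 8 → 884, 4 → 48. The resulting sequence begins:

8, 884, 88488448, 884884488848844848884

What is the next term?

φ(884884488848844848884) expands symbol-by-symbol to 884 884 48 884 884 48 48 884 884 884 48 884 884 48 48 884 48 884 884 884 48; joining the 21 pieces gives the next term.

8848844888488448488848848844888488448488844888488488448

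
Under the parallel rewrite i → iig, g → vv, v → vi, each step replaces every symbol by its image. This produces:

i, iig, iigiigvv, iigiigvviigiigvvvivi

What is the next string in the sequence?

Rewriting the 20 symbols of iigiigvviigiigvvvivi one by one yields iig iig vv iig iig vv vi vi iig iig vv iig iig vv vi vi vi iig vi iig; concatenated:

iigiigvviigiigvvviviiigiigvviigiigvvviviviiigviiig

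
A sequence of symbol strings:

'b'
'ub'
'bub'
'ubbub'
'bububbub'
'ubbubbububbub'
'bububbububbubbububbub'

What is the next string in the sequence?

ubbubbububbubbububbububbubbububbub

Each term (from the third on) is the two preceding terms concatenated in order: term 3 = b·ub = bub.
The next term joins ubbubbububbub and bububbububbubbububbub.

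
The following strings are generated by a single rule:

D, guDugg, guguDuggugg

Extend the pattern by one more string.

Every step adds gu to the front and ugg to the end of the previous string.
So the next term is gu·guguDuggugg·ugg.

guguguDugguggugg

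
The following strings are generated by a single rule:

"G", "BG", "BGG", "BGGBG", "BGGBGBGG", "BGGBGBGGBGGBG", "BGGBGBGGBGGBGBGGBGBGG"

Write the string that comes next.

From term 3 onward, concatenate the last term with the second-to-last: BG·G = BGG, BGG·BG = BGGBG, …
Continuing: BGGBGBGGBGGBGBGGBGBGG · BGGBGBGGBGGBG gives term 8.

BGGBGBGGBGGBGBGGBGBGGBGGBGBGGBGGBG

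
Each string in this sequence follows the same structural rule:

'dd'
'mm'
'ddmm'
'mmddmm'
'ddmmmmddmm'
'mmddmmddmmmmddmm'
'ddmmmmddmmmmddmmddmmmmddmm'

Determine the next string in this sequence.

mmddmmddmmmmddmmddmmmmddmmmmddmmddmmmmddmm

From term 3 onward, concatenate the second-to-last term with the last: dd·mm = ddmm, mm·ddmm = mmddmm, …
The next term joins mmddmmddmmmmddmm and ddmmmmddmmmmddmmddmmmmddmm.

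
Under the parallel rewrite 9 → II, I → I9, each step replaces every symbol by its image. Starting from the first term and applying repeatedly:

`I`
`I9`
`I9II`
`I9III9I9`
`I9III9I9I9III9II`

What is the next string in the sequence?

Rewriting the 16 symbols of I9III9I9I9III9II one by one yields I9 II I9 I9 I9 II I9 II I9 II I9 I9 I9 II I9 I9; concatenated:

I9III9I9I9III9III9III9I9I9III9I9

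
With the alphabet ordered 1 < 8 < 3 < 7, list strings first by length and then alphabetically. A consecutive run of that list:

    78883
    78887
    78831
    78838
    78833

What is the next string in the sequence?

The successor of 78833 increments the rightmost position that isn't already 7 and resets every position after it to 1.

78837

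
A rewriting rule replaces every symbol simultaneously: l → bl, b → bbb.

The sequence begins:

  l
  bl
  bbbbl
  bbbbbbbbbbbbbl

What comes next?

bbbbbbbbbbbbbbbbbbbbbbbbbbbbbbbbbbbbbbbbl

Applying the rule to each of the 14 symbols of bbbbbbbbbbbbbl gives the pieces bbb bbb bbb bbb bbb bbb bbb bbb bbb bbb bbb bbb bbb bl, which concatenate to the answer.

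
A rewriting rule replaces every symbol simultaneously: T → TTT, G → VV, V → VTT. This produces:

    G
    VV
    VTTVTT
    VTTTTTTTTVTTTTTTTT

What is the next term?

Rewriting the 18 symbols of VTTTTTTTTVTTTTTTTT one by one yields VTT TTT TTT TTT TTT TTT TTT TTT TTT VTT TTT TTT TTT TTT TTT TTT TTT TTT; concatenated:

VTTTTTTTTTTTTTTTTTTTTTTTTTTVTTTTTTTTTTTTTTTTTTTTTTTTTT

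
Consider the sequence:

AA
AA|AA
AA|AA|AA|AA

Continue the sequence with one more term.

AA|AA|AA|AA|AA|AA|AA|AA

Each string is two copies of the previous one joined by '|'.
So the next term is two copies of AA|AA|AA|AA with '|' between the halves.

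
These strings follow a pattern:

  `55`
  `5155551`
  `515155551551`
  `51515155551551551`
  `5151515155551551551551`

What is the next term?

515151515155551551551551551

Each term wraps the previous one in 51 on the left and 551 on the right.
One more step from 5151515155551551551551 gives the answer.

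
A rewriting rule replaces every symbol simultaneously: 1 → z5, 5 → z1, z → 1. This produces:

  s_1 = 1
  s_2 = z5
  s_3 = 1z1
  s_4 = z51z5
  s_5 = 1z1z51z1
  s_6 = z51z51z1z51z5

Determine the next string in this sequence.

1z1z51z1z51z51z1z51z1

Applying the rule to each of the 13 symbols of z51z51z1z51z5 gives the pieces 1 z1 z5 1 z1 z5 1 z5 1 z1 z5 1 z1, which concatenate to the answer.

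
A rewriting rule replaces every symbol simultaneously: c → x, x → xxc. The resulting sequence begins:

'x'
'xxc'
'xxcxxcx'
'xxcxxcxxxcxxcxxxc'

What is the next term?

xxcxxcxxxcxxcxxxcxxcxxcxxxcxxcxxxcxxcxxcx

Replace each of the 17 characters of xxcxxcxxxcxxcxxxc in place — xxc xxc x xxc xxc x xxc xxc xxc x xxc xxc x xxc xxc xxc x — and concatenate.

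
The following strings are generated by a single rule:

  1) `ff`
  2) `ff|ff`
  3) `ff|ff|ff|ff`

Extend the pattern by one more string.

Every step duplicates the string with '|' between the halves.
Doubling ff|ff|ff|ff with '|' between the halves:

ff|ff|ff|ff|ff|ff|ff|ff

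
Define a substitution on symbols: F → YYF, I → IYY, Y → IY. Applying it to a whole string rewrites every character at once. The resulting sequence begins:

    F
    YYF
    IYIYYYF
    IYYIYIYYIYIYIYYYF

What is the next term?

φ(IYYIYIYYIYIYIYYYF) expands symbol-by-symbol to IYY IY IY IYY IY IYY IY IY IYY IY IYY IY IYY IY IY IY YYF; joining the 17 pieces gives the next term.

IYYIYIYIYYIYIYYIYIYIYYIYIYYIYIYYIYIYIYYYF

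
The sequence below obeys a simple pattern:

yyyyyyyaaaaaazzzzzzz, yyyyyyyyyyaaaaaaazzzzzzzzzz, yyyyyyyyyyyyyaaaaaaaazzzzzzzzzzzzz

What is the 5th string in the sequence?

yyyyyyyyyyyyyyyyyyyaaaaaaaaaazzzzzzzzzzzzzzzzzzz

Each string has the form y^{3n-2} a^{n+3} z^{3n-2}, where the shown terms are n = 3, 4, 5.
For term 5, n = 7, so the run lengths are 19, 10, 19.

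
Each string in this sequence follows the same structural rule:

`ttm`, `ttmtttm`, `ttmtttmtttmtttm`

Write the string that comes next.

ttmtttmtttmtttmtttmtttmtttmtttm

Each string is two copies of the previous one joined by 't'.
One more doubling of ttmtttmtttmtttm gives the answer.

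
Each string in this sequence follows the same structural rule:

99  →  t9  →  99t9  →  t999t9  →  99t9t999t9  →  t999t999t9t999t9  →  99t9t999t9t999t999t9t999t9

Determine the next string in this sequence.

t999t999t9t999t999t9t999t9t999t999t9t999t9

Each term (from the third on) is the two preceding terms concatenated in order: term 3 = 99·t9 = 99t9.
Continuing: t999t999t9t999t9 · 99t9t999t9t999t999t9t999t9 gives term 8.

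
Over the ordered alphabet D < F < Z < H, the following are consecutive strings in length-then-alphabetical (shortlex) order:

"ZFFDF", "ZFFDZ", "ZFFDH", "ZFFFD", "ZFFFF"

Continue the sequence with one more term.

ZFFFZ

Treat ZFFFF as a base-4 numeral over the given alphabet and add one, carrying through any trailing H's.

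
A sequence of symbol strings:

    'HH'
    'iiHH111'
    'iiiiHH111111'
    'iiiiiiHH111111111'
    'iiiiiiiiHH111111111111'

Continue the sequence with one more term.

Every step adds ii to the front and 111 to the end of the previous string.
Applying this once more to iiiiiiiiHH111111111111:

iiiiiiiiiiHH111111111111111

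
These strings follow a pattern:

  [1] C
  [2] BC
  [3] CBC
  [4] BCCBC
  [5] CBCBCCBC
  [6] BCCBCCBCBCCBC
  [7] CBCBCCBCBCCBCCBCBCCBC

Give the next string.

From term 3 onward, concatenate the second-to-last term with the last: C·BC = CBC, BC·CBC = BCCBC, …
Continuing: BCCBCCBCBCCBC · CBCBCCBCBCCBCCBCBCCBC gives term 8.

BCCBCCBCBCCBCCBCBCCBCBCCBCCBCBCCBC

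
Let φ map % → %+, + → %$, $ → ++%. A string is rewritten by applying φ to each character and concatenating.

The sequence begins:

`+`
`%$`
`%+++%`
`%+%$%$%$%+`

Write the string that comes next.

%+%$%+++%%+++%%+++%%+%$

Apply φ to %+%$%$%$%+ symbol by symbol: %→%+, +→%$, %→%+, $→++%, %→%+, $→++%, %→%+, $→++%, %→%+, +→%$; joined: %+ %$ %+ ++% %+ ++% %+ ++% %+ %$.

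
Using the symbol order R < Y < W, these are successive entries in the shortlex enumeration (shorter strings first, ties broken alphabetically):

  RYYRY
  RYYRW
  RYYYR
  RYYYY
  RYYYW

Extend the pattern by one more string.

RYYWR

Find the rightmost character of RYYYW below W, bump it to the next letter, and reset everything to its right to R.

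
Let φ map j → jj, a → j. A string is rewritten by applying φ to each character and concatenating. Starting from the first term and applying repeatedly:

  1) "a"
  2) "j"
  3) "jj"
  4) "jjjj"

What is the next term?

Expanding jjjj: j→jj, j→jj, j→jj, j→jj. Concatenated: jj jj jj jj.

jjjjjjjj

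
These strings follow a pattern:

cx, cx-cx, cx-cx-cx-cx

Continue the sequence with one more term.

s(k+1) = s(k)·-·s(k) — each term doubles the last with '-' between the halves.
Doubling cx-cx-cx-cx with '-' between the halves:

cx-cx-cx-cx-cx-cx-cx-cx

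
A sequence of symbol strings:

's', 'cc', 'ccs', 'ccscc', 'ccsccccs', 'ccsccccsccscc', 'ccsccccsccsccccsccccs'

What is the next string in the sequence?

Each term (from the third on) is the previous term followed by the one before it: term 3 = cc·s = ccs.
The next term joins ccsccccsccsccccsccccs and ccsccccsccscc.

ccsccccsccsccccsccccsccsccccsccscc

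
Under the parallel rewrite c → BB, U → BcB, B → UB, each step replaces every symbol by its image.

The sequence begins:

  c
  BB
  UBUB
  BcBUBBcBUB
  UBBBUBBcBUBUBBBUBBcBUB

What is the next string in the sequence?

Rewriting the 22 symbols of UBBBUBBcBUBUBBBUBBcBUB one by one yields BcB UB UB UB BcB UB UB BB UB BcB UB BcB UB UB UB BcB UB UB BB UB BcB UB; concatenated:

BcBUBUBUBBcBUBUBBBUBBcBUBBcBUBUBUBBcBUBUBBBUBBcBUB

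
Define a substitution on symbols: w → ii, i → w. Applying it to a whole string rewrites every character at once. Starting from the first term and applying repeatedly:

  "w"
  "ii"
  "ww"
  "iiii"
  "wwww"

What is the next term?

Apply φ to wwww symbol by symbol: w→ii, w→ii, w→ii, w→ii; joined: ii ii ii ii.

iiiiiiii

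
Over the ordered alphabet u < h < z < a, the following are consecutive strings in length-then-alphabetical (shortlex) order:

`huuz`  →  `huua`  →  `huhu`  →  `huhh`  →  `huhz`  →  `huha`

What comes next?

The successor of huha increments the rightmost position that isn't already a and resets every position after it to u.

huzu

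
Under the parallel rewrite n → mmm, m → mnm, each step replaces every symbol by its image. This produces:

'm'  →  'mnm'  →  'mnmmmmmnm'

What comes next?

mnmmmmmnmmnmmnmmnmmnmmmmmnm

Apply φ to mnmmmmmnm symbol by symbol: m→mnm, n→mmm, m→mnm, m→mnm, m→mnm, m→mnm, m→mnm, n→mmm, m→mnm; joined: mnm mmm mnm mnm mnm mnm mnm mmm mnm.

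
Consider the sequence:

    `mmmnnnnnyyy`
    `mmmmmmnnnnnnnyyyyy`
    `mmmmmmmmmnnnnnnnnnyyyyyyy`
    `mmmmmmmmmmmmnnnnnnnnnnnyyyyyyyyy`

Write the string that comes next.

mmmmmmmmmmmmmmmnnnnnnnnnnnnnyyyyyyyyyyy

Reading off run lengths: m runs 3, 6, 9, 12; n runs 5, 7, 9, 11; y runs 3, 5, 7, 9 — each is linear in n (n = 1, 2, …).
Setting n = 5 gives 15, 13, 11 characters in each block.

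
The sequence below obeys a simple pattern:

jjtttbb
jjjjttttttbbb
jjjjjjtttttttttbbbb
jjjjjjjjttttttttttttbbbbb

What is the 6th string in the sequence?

Reading off run lengths: j runs 2, 4, 6, 8; t runs 3, 6, 9, 12; b runs 2, 3, 4, 5 — each is linear in n (n = 1, 2, …).
Setting n = 6 gives 12, 18, 7 characters in each block.

jjjjjjjjjjjjttttttttttttttttttbbbbbbb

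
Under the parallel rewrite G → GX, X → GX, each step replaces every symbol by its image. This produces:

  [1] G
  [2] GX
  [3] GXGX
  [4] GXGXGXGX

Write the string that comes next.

Expanding GXGXGXGX: G→GX, X→GX, G→GX, X→GX, G→GX, X→GX, G→GX, X→GX. Concatenated: GX GX GX GX GX GX GX GX.

GXGXGXGXGXGXGXGX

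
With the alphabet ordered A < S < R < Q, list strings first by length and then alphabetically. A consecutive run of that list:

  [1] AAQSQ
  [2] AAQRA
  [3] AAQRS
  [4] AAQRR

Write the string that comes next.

AAQRQ

Treat AAQRR as a base-4 numeral over the given alphabet and add one, carrying through any trailing Q's.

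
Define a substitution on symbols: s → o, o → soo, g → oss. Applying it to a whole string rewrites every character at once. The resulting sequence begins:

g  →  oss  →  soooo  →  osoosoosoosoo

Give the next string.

sooosoosooosoosooosoosooosoosoo

φ(osoosoosoosoo) expands symbol-by-symbol to soo o soo soo o soo soo o soo soo o soo soo; joining the 13 pieces gives the next term.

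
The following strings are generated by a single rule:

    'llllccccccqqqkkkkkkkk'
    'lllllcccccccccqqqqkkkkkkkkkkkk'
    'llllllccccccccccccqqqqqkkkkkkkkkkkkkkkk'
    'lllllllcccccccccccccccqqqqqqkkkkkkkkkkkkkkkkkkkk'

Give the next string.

The n-th term is n+2 l's then 3n c's then n+1 q's then 4n k's, where the shown terms are n = 2, 3, 4, 5.
For the next term, n = 6, so the run lengths are 8, 18, 7, 24.

llllllllccccccccccccccccccqqqqqqqkkkkkkkkkkkkkkkkkkkkkkkk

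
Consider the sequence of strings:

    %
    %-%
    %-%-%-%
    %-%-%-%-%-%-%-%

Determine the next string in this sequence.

s(k+1) = s(k)·-·s(k) — each term doubles the last with '-' between the halves.
Doubling %-%-%-%-%-%-%-% with '-' between the halves:

%-%-%-%-%-%-%-%-%-%-%-%-%-%-%-%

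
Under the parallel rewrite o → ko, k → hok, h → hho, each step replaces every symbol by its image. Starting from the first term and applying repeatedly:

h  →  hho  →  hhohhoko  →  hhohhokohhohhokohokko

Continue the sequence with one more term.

hhohhokohhohhokohokkohhohhokohhohhokohokkohhokohokhokko

Replace each of the 21 characters of hhohhokohhohhokohokko in place — hho hho ko hho hho ko hok ko hho hho ko hho hho ko hok ko hho ko hok hok ko — and concatenate.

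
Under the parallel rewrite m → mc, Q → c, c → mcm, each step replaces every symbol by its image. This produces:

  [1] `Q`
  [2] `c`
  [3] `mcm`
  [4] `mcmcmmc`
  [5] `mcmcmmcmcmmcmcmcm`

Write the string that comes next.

mcmcmmcmcmmcmcmcmmcmcmmcmcmcmmcmcmmcmcmmc

Replace each of the 17 characters of mcmcmmcmcmmcmcmcm in place — mc mcm mc mcm mc mc mcm mc mcm mc mc mcm mc mcm mc mcm mc — and concatenate.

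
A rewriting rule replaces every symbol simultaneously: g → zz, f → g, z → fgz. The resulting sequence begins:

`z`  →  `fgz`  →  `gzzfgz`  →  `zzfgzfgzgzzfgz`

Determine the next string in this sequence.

fgzfgzgzzfgzgzzfgzzzfgzfgzgzzfgz

Replace each of the 14 characters of zzfgzfgzgzzfgz in place — fgz fgz g zz fgz g zz fgz zz fgz fgz g zz fgz — and concatenate.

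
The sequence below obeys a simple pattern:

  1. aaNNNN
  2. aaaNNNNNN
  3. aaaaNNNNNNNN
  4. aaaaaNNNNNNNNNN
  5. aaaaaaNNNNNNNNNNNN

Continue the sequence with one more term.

Term n consists of n a's, followed by 2n N's, where the shown terms are n = 2, 3, 4, 5, 6.
At n = 7 the blocks have lengths 7, 14.

aaaaaaaNNNNNNNNNNNNNN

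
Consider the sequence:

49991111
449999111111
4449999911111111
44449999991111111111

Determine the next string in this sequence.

444449999999111111111111

Term n consists of n-1 4's, followed by n+1 9's, followed by 2n 1's, where the shown terms are n = 2, 3, 4, 5.
At n = 6 the blocks have lengths 5, 7, 12.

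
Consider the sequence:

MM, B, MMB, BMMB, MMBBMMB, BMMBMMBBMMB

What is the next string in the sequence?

From term 3 onward, concatenate the second-to-last term with the last: MM·B = MMB, B·MMB = BMMB, …
The next term joins MMBBMMB and BMMBMMBBMMB.

MMBBMMBBMMBMMBBMMB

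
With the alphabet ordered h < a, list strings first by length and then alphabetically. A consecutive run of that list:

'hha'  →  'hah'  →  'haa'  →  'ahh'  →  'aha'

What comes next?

aah

Find the rightmost character of aha below a, bump it to the next letter, and reset everything to its right to h.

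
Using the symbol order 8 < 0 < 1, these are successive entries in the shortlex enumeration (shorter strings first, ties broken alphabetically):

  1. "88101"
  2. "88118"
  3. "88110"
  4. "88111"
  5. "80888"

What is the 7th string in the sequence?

Stepping forward 2 times from 80888: 80888 → 80880, then the target.

80881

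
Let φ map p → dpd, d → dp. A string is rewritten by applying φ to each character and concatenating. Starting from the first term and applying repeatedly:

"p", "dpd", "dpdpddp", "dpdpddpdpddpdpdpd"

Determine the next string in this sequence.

dpdpddpdpddpdpdpddpdpddpdpdpddpdpddpdpddp

φ(dpdpddpdpddpdpdpd) expands symbol-by-symbol to dp dpd dp dpd dp dp dpd dp dpd dp dp dpd dp dpd dp dpd dp; joining the 17 pieces gives the next term.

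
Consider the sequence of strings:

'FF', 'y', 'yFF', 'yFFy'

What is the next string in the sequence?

yFFyyFF

This is a Fibonacci-style word recurrence s(k) = s(k−1)·s(k−2): e.g. y·FF = yFF.
The next term joins yFFy and yFF.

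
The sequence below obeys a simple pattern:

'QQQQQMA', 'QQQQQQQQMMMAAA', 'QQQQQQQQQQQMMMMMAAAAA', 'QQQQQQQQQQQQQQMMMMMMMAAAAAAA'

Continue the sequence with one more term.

Term n consists of 3n+2 Q's, followed by 2n-1 M's, followed by 2n-1 A's (n = 1, 2, …).
Setting n = 5 gives 17, 9, 9 characters in each block.

QQQQQQQQQQQQQQQQQMMMMMMMMMAAAAAAAAA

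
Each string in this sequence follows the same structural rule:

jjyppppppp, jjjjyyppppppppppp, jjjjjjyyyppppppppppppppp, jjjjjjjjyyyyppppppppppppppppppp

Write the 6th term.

jjjjjjjjjjjjyyyyyyppppppppppppppppppppppppppp

Reading off run lengths: j runs 2, 4, 6, 8; y runs 1, 2, 3, 4; p runs 7, 11, 15, 19 — each is linear in n (n = 1, 2, …).
At n = 6 the blocks have lengths 12, 6, 27.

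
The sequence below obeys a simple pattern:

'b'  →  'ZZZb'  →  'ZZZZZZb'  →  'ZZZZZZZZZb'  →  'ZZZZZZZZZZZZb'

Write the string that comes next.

ZZZZZZZZZZZZZZZb

The strings grow by a fixed prefix ZZZ each time.
One more step from ZZZZZZZZZZZZb gives the answer.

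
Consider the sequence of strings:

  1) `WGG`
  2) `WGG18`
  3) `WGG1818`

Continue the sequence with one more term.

WGG181818

The strings grow by a fixed suffix 18 each time.
One more step from WGG1818 gives the answer.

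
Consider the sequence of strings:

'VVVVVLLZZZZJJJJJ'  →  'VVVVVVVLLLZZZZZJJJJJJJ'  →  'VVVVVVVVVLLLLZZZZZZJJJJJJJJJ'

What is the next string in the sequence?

Reading off run lengths: V runs 5, 7, 9; L runs 2, 3, 4; Z runs 4, 5, 6; J runs 5, 7, 9 — each is linear in n, where the shown terms are n = 2, 3, 4.
At n = 5 the blocks have lengths 11, 5, 7, 11.

VVVVVVVVVVVLLLLLZZZZZZZJJJJJJJJJJJ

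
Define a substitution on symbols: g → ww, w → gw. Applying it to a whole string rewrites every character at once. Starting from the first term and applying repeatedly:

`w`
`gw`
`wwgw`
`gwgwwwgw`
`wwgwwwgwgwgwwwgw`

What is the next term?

Applying the rule to each of the 16 symbols of wwgwwwgwgwgwwwgw gives the pieces gw gw ww gw gw gw ww gw ww gw ww gw gw gw ww gw, which concatenate to the answer.

gwgwwwgwgwgwwwgwwwgwwwgwgwgwwwgw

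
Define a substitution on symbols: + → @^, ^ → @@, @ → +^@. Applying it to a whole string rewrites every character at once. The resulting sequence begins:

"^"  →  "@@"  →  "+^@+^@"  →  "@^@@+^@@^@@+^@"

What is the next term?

Rewriting the 14 symbols of @^@@+^@@^@@+^@ one by one yields +^@ @@ +^@ +^@ @^ @@ +^@ +^@ @@ +^@ +^@ @^ @@ +^@; concatenated:

+^@@@+^@+^@@^@@+^@+^@@@+^@+^@@^@@+^@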